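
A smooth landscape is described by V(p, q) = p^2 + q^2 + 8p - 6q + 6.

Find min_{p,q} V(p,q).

V(p,q) separates as A(p) + B(q) + 6, so its minimum is min A + min B + 6.
A'(p) = 2p + 8 vanishes at p ∈ {-4}; B'(q) = 2q - 6 vanishes at q ∈ {3}.
Local minima of A (where A''>0): A(-4)=-16. Local minima of B: B(3)=-9.
So the global minimum of V is A(-4) + B(3) + 6 = -16 − 9 + 6 = -19, attained at (-4, 3).

-19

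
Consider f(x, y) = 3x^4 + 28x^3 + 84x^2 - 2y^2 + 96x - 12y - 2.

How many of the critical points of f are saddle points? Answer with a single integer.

2

f separates as a function of x plus a function of y, so ∇f=0 decouples.
∂f/∂x = 12(x + 1)(x + 2)(x + 4) = 0 at x ∈ {-4, -2, -1}; ∂f/∂y = -4(y + 3) = 0 at y ∈ {-3}.
The Hessian is diagonal: diag(f_xx, f_yy). Second derivatives: f_xx(-4)=72, f_xx(-2)=-24, f_xx(-1)=36; f_yy(-3)=-4.
Saddle points occur where the two diagonal entries have opposite signs: (-4, -3), (-1, -3). Count: 2.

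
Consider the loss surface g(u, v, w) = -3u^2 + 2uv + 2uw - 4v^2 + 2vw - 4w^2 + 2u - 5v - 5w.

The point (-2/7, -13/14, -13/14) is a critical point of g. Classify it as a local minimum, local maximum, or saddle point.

local maximum

The Hessian is constant: H = [[-6, 2, 2], [2, -8, 2], [2, 2, -8]].
Leading principal minors: Δ₁ = -6, Δ₂ = 44, Δ₃ = -280.
The minors alternate sign starting negative (−, +, −), so H is negative definite: a local maximum.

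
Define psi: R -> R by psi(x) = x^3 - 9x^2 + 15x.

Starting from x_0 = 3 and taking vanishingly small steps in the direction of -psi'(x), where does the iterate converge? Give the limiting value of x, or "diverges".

psi'(x) = 3(x - 5)(x - 1), so psi'(3) = -12.
Gradient descent moves in the -psi' direction, i.e. x is increasing.
The nearest critical point in that direction is x = 5, where psi'' = 12 > 0 (a local minimum). The iterate converges there.

5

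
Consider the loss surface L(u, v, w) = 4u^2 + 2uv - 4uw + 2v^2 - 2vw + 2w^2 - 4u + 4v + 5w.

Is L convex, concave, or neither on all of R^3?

L is quadratic, so its Hessian is the constant matrix H = [[8, 2, -4], [2, 4, -2], [-4, -2, 4]].
Leading principal minors: 8, 28, 48.
All positive ⇒ H ≻ 0 ⇒ convex.

convex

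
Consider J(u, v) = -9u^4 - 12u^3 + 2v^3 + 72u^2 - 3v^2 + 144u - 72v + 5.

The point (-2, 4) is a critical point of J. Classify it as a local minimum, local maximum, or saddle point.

The mixed partial ∂²J/∂u∂v is 0, so the Hessian at any point is diag(J_uu, J_vv) = diag(36(-3u^2 - 2u + 4), 6(2v - 1)).
At (-2, 4): H = diag(-144, 42).
The eigenvalues have opposite signs, so H is indefinite: a saddle point.

saddle point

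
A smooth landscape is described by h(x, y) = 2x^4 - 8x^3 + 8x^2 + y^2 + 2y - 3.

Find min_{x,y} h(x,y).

-4

h(x,y) separates as P(x) + Q(y) − 3, so its minimum is min P + min Q − 3.
P'(x) = 8x(x - 2)(x - 1) vanishes at x ∈ {0, 1, 2}; Q'(y) = 2y + 2 vanishes at y ∈ {-1}.
Local minima of P (where P''>0): P(0)=0, P(2)=0. Local minima of Q: Q(-1)=-1.
So the global minimum of h is P(0) + Q(-1) − 3 = 0 − 1 − 3 = -4, attained at (0, -1).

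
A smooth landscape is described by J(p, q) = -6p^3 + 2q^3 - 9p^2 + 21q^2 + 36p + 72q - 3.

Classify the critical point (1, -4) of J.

The mixed partial ∂²J/∂p∂q is 0, so the Hessian at any point is diag(J_pp, J_qq) = diag(-18(2p + 1), 6(2q + 7)).
At (1, -4): H = diag(-54, -6).
Both eigenvalues are negative, so H is negative definite: a local maximum.

local maximum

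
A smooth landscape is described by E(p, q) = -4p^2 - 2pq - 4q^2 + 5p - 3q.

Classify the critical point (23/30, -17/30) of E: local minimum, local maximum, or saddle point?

local maximum

The Hessian of E is constant: H = [[-8, -2], [-2, -8]].
det(H) = (-8)·(-8) − (-2)² = 60.
det(H) > 0 and tr(H) = -16 < 0, so H is negative definite and the point is a local maximum.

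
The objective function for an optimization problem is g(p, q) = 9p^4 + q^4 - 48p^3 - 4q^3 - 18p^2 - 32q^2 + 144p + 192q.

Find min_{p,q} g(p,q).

g(p,q) separates as A(p) + B(q), so its minimum is min A + min B.
A'(p) = 36(p - 4)(p - 1)(p + 1) vanishes at p ∈ {-1, 1, 4}; B'(q) = 4(q - 4)(q - 3)(q + 4) vanishes at q ∈ {-4, 3, 4}.
Local minima of A (where A''>0): A(-1)=-105, A(4)=-480. Local minima of B: B(-4)=-768, B(4)=256.
So the global minimum of g is A(4) + B(-4) = -480 − 768 = -1248, attained at (4, -4).

-1248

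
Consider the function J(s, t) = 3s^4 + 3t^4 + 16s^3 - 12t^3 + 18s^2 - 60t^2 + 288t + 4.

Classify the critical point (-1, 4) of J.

The mixed partial ∂²J/∂s∂t is 0, so the Hessian at any point is diag(J_ss, J_tt) = diag(12(3s^2 + 8s + 3), 12(3t^2 - 6t - 10)).
At (-1, 4): H = diag(-24, 168).
The eigenvalues have opposite signs, so H is indefinite: a saddle point.

saddle point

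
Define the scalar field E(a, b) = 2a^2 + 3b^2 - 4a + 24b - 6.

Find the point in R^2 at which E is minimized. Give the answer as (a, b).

E(a,b) separates as P(a) + Q(b) − 6, so its minimum is min P + min Q − 6.
P'(a) = 4a - 4 vanishes at a ∈ {1}; Q'(b) = 6b + 24 vanishes at b ∈ {-4}.
Local minima of P (where P''>0): P(1)=-2. Local minima of Q: Q(-4)=-48.
So the global minimum of E is P(1) + Q(-4) − 6 = -2 − 48 − 6 = -56, attained at (1, -4).

(1, -4)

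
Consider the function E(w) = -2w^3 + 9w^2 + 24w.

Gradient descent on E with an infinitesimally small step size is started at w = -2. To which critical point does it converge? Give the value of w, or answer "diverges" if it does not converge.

E'(w) = -6(w - 4)(w + 1), so E'(-2) = -36.
Gradient descent moves in the -E' direction, i.e. w is increasing.
The nearest critical point in that direction is w = -1, where E'' = 30 > 0 (a local minimum). The iterate converges there.

-1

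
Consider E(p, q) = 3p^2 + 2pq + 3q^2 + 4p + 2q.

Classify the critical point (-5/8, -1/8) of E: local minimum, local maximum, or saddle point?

local minimum

The Hessian of E is constant: H = [[6, 2], [2, 6]].
det(H) = 6·6 − 2² = 32.
det(H) > 0 and tr(H) = 12 > 0, so H is positive definite and the point is a local minimum.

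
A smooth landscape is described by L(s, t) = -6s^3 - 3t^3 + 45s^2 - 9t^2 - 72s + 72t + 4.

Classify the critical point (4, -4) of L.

saddle point

The mixed partial ∂²L/∂s∂t is 0, so the Hessian at any point is diag(L_ss, L_tt) = diag(18(-2s + 5), -18(t + 1)).
At (4, -4): H = diag(-54, 54).
The eigenvalues have opposite signs, so H is indefinite: a saddle point.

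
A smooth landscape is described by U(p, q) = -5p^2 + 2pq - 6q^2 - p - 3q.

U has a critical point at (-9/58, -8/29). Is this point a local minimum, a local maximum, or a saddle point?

The Hessian of U is constant: H = [[-10, 2], [2, -12]].
det(H) = (-10)·(-12) − 2² = 116.
det(H) > 0 and tr(H) = -22 < 0, so H is negative definite and the point is a local maximum.

local maximum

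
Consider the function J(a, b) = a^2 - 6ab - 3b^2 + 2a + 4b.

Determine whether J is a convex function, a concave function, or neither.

neither

J is quadratic, so its Hessian is the constant matrix H = [[2, -6], [-6, -6]].
det(H) = -48, tr(H) = -4.
det(H) < 0, so H is indefinite: neither convex nor concave.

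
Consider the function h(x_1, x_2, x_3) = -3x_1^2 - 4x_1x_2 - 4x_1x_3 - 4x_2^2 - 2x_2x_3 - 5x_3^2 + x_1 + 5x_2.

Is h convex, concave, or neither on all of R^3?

concave

h is quadratic, so its Hessian is the constant matrix H = [[-6, -4, -4], [-4, -8, -2], [-4, -2, -10]].
Leading principal minors: -6, 32, -232.
Signs alternate −, +, − ⇒ H ≺ 0 ⇒ concave.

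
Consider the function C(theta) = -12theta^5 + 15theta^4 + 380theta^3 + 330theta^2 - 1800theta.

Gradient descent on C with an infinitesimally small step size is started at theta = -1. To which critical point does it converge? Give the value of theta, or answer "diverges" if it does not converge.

1

C'(theta) = -60(theta - 5)(theta - 1)(theta + 2)(theta + 3), so C'(-1) = -1440.
Gradient descent moves in the -C' direction, i.e. theta is increasing.
The nearest critical point in that direction is theta = 1, where C'' = 2880 > 0 (a local minimum). The iterate converges there.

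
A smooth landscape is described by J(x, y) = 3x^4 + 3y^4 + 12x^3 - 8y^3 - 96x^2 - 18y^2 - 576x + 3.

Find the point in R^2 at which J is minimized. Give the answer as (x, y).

(4, 3)

J(x,y) separates as P(x) + Q(y) + 3, so its minimum is min P + min Q + 3.
P'(x) = 12(x - 4)(x + 3)(x + 4) vanishes at x ∈ {-4, -3, 4}; Q'(y) = 12y(y - 3)(y + 1) vanishes at y ∈ {-1, 0, 3}.
Local minima of P (where P''>0): P(-4)=768, P(4)=-2304. Local minima of Q: Q(-1)=-7, Q(3)=-135.
So the global minimum of J is P(4) + Q(3) + 3 = -2304 − 135 + 3 = -2436, attained at (4, 3).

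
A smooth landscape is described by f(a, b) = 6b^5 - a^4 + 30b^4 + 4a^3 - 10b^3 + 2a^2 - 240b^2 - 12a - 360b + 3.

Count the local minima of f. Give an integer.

2

f separates as a function of a plus a function of b, so ∇f=0 decouples.
∂f/∂a = -4(a - 3)(a - 1)(a + 1) = 0 at a ∈ {-1, 1, 3}; ∂f/∂b = 30(b - 2)(b + 1)(b + 2)(b + 3) = 0 at b ∈ {-3, -2, -1, 2}.
The Hessian is diagonal: diag(f_aa, f_bb). Second derivatives: f_aa(-1)=-32, f_aa(1)=16, f_aa(3)=-32; f_bb(-3)=-300, f_bb(-2)=120, f_bb(-1)=-180, f_bb(2)=1800.
Local minima occur where both diagonal entries positive: (1, -2), (1, 2). Count: 2.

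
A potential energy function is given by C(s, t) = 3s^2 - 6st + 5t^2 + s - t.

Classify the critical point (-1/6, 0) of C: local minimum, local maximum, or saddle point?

The Hessian of C is constant: H = [[6, -6], [-6, 10]].
det(H) = 6·10 − (-6)² = 24.
det(H) > 0 and tr(H) = 16 > 0, so H is positive definite and the point is a local minimum.

local minimum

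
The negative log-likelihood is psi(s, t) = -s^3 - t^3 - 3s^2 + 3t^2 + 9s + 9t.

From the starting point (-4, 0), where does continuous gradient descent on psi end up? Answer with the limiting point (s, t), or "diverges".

psi is separable, so gradient descent decouples: s follows -∂psi/∂s, t follows -∂psi/∂t.
∂psi/∂s = -3(s - 1)(s + 3); at s=-4 this is -15, so s increases.
∂psi/∂t = -3(t - 3)(t + 1); at t=0 this is 9, so t decreases.
s converges to its nearest critical value -3 (a local min of the s-part); t converges to -1. The iterate converges to (-3, -1).

(-3, -1)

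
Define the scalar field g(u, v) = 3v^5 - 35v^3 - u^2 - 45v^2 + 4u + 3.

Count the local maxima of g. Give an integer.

g separates as a function of u plus a function of v, so ∇g=0 decouples.
∂g/∂u = -2(u - 2) = 0 at u ∈ {2}; ∂g/∂v = 15v(v - 3)(v + 1)(v + 2) = 0 at v ∈ {-2, -1, 0, 3}.
The Hessian is diagonal: diag(g_uu, g_vv). Second derivatives: g_uu(2)=-2; g_vv(-2)=-150, g_vv(-1)=60, g_vv(0)=-90, g_vv(3)=900.
Local maxima occur where both diagonal entries negative: (2, -2), (2, 0). Count: 2.

2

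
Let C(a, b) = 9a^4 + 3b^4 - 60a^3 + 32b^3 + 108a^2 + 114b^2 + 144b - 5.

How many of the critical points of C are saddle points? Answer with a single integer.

C separates as a function of a plus a function of b, so ∇C=0 decouples.
∂C/∂a = 36a(a - 3)(a - 2) = 0 at a ∈ {0, 2, 3}; ∂C/∂b = 12(b + 1)(b + 3)(b + 4) = 0 at b ∈ {-4, -3, -1}.
The Hessian is diagonal: diag(C_aa, C_bb). Second derivatives: C_aa(0)=216, C_aa(2)=-72, C_aa(3)=108; C_bb(-4)=36, C_bb(-3)=-24, C_bb(-1)=72.
Saddle points occur where the two diagonal entries have opposite signs: (0, -3), (2, -4), (2, -1), (3, -3). Count: 4.

4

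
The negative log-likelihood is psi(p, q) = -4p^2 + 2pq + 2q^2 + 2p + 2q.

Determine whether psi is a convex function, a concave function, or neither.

psi is quadratic, so its Hessian is the constant matrix H = [[-8, 2], [2, 4]].
det(H) = -36, tr(H) = -4.
det(H) < 0, so H is indefinite: neither convex nor concave.

neither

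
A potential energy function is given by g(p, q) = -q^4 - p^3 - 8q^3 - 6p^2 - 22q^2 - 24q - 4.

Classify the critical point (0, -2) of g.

The mixed partial ∂²g/∂p∂q is 0, so the Hessian at any point is diag(g_pp, g_qq) = diag(-6(p + 2), -4(3q^2 + 12q + 11)).
At (0, -2): H = diag(-12, 4).
The eigenvalues have opposite signs, so H is indefinite: a saddle point.

saddle point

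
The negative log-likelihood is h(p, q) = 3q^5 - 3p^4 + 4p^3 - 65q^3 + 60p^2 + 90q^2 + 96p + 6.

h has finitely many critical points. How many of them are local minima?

2

h separates as a function of p plus a function of q, so ∇h=0 decouples.
∂h/∂p = -12(p - 4)(p + 1)(p + 2) = 0 at p ∈ {-2, -1, 4}; ∂h/∂q = 15q(q - 3)(q - 1)(q + 4) = 0 at q ∈ {-4, 0, 1, 3}.
The Hessian is diagonal: diag(h_pp, h_qq). Second derivatives: h_pp(-2)=-72, h_pp(-1)=60, h_pp(4)=-360; h_qq(-4)=-2100, h_qq(0)=180, h_qq(1)=-150, h_qq(3)=630.
Local minima occur where both diagonal entries positive: (-1, 0), (-1, 3). Count: 2.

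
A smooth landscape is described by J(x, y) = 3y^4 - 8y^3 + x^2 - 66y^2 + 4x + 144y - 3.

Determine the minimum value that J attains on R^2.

J(x,y) separates as P(x) + Q(y) − 3, so its minimum is min P + min Q − 3.
P'(x) = 2x + 4 vanishes at x ∈ {-2}; Q'(y) = 12(y - 4)(y - 1)(y + 3) vanishes at y ∈ {-3, 1, 4}.
Local minima of P (where P''>0): P(-2)=-4. Local minima of Q: Q(-3)=-567, Q(4)=-224.
So the global minimum of J is P(-2) + Q(-3) − 3 = -4 − 567 − 3 = -574, attained at (-2, -3).

-574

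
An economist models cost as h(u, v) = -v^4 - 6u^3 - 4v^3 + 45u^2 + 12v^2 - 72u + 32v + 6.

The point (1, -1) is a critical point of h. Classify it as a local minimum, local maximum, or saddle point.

The mixed partial ∂²h/∂u∂v is 0, so the Hessian at any point is diag(h_uu, h_vv) = diag(18(-2u + 5), 12(-v^2 - 2v + 2)).
At (1, -1): H = diag(54, 36).
Both eigenvalues are positive, so H is positive definite: a local minimum.

local minimum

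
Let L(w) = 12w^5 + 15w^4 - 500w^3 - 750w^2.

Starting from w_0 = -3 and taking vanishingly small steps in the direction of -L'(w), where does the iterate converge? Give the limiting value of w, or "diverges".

-1

L'(w) = 60w(w - 5)(w + 1)(w + 5), so L'(-3) = -5760.
Gradient descent moves in the -L' direction, i.e. w is increasing.
The nearest critical point in that direction is w = -1, where L'' = 1440 > 0 (a local minimum). The iterate converges there.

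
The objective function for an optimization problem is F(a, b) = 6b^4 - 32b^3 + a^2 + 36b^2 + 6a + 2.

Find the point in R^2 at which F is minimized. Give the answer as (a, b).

(-3, 3)

F(a,b) separates as P(a) + Q(b) + 2, so its minimum is min P + min Q + 2.
P'(a) = 2a + 6 vanishes at a ∈ {-3}; Q'(b) = 24b(b - 3)(b - 1) vanishes at b ∈ {0, 1, 3}.
Local minima of P (where P''>0): P(-3)=-9. Local minima of Q: Q(0)=0, Q(3)=-54.
So the global minimum of F is P(-3) + Q(3) + 2 = -9 − 54 + 2 = -61, attained at (-3, 3).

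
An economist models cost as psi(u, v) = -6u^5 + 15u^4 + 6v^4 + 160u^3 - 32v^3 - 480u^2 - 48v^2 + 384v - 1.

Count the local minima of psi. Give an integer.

4

psi separates as a function of u plus a function of v, so ∇psi=0 decouples.
∂psi/∂u = -30u(u - 4)(u - 2)(u + 4) = 0 at u ∈ {-4, 0, 2, 4}; ∂psi/∂v = 24(v - 4)(v - 2)(v + 2) = 0 at v ∈ {-2, 2, 4}.
The Hessian is diagonal: diag(psi_uu, psi_vv). Second derivatives: psi_uu(-4)=5760, psi_uu(0)=-960, psi_uu(2)=720, psi_uu(4)=-1920; psi_vv(-2)=576, psi_vv(2)=-192, psi_vv(4)=288.
Local minima occur where both diagonal entries positive: (-4, -2), (-4, 4), (2, -2), (2, 4). Count: 4.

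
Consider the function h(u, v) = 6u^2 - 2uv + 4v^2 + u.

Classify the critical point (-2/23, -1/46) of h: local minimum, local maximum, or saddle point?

The Hessian of h is constant: H = [[12, -2], [-2, 8]].
det(H) = 12·8 − (-2)² = 92.
det(H) > 0 and tr(H) = 20 > 0, so H is positive definite and the point is a local minimum.

local minimum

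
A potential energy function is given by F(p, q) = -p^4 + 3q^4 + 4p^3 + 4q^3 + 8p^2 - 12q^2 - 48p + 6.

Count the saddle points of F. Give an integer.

F separates as a function of p plus a function of q, so ∇F=0 decouples.
∂F/∂p = -4(p - 3)(p - 2)(p + 2) = 0 at p ∈ {-2, 2, 3}; ∂F/∂q = 12q(q - 1)(q + 2) = 0 at q ∈ {-2, 0, 1}.
The Hessian is diagonal: diag(F_pp, F_qq). Second derivatives: F_pp(-2)=-80, F_pp(2)=16, F_pp(3)=-20; F_qq(-2)=72, F_qq(0)=-24, F_qq(1)=36.
Saddle points occur where the two diagonal entries have opposite signs: (-2, -2), (-2, 1), (2, 0), (3, -2), (3, 1). Count: 5.

5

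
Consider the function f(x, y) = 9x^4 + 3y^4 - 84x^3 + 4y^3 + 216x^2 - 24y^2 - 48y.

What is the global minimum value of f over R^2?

f(x,y) separates as P(x) + Q(y), so its minimum is min P + min Q.
P'(x) = 36x(x - 4)(x - 3) vanishes at x ∈ {0, 3, 4}; Q'(y) = 12(y - 2)(y + 1)(y + 2) vanishes at y ∈ {-2, -1, 2}.
Local minima of P (where P''>0): P(0)=0, P(4)=384. Local minima of Q: Q(-2)=16, Q(2)=-112.
So the global minimum of f is P(0) + Q(2) = 0 − 112 = -112, attained at (0, 2).

-112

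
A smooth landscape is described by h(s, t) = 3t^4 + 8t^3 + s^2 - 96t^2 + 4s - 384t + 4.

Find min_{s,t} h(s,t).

h(s,t) separates as P(s) + Q(t) + 4, so its minimum is min P + min Q + 4.
P'(s) = 2s + 4 vanishes at s ∈ {-2}; Q'(t) = 12(t - 4)(t + 2)(t + 4) vanishes at t ∈ {-4, -2, 4}.
Local minima of P (where P''>0): P(-2)=-4. Local minima of Q: Q(-4)=256, Q(4)=-1792.
So the global minimum of h is P(-2) + Q(4) + 4 = -4 − 1792 + 4 = -1792, attained at (-2, 4).

-1792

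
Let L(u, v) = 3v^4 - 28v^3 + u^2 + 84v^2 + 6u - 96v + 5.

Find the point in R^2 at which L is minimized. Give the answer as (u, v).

L(u,v) separates as P(u) + Q(v) + 5, so its minimum is min P + min Q + 5.
P'(u) = 2u + 6 vanishes at u ∈ {-3}; Q'(v) = 12(v - 4)(v - 2)(v - 1) vanishes at v ∈ {1, 2, 4}.
Local minima of P (where P''>0): P(-3)=-9. Local minima of Q: Q(1)=-37, Q(4)=-64.
So the global minimum of L is P(-3) + Q(4) + 5 = -9 − 64 + 5 = -68, attained at (-3, 4).

(-3, 4)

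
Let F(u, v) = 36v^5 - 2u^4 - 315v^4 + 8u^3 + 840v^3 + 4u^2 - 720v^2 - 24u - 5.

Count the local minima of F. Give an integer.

F separates as a function of u plus a function of v, so ∇F=0 decouples.
∂F/∂u = -8(u - 3)(u - 1)(u + 1) = 0 at u ∈ {-1, 1, 3}; ∂F/∂v = 180v(v - 4)(v - 2)(v - 1) = 0 at v ∈ {0, 1, 2, 4}.
The Hessian is diagonal: diag(F_uu, F_vv). Second derivatives: F_uu(-1)=-64, F_uu(1)=32, F_uu(3)=-64; F_vv(0)=-1440, F_vv(1)=540, F_vv(2)=-720, F_vv(4)=4320.
Local minima occur where both diagonal entries positive: (1, 1), (1, 4). Count: 2.

2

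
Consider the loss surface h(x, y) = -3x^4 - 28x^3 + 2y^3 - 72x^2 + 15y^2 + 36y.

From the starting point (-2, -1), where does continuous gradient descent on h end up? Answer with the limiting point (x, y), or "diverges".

(-3, -2)

h is separable, so gradient descent decouples: x follows -∂h/∂x, y follows -∂h/∂y.
∂h/∂x = -12x(x + 3)(x + 4); at x=-2 this is 48, so x decreases.
∂h/∂y = 6(y + 2)(y + 3); at y=-1 this is 12, so y decreases.
x converges to its nearest critical value -3 (a local min of the x-part); y converges to -2. The iterate converges to (-3, -2).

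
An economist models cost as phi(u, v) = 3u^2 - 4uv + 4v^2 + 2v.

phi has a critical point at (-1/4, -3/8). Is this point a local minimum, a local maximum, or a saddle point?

The Hessian of phi is constant: H = [[6, -4], [-4, 8]].
det(H) = 6·8 − (-4)² = 32.
det(H) > 0 and tr(H) = 14 > 0, so H is positive definite and the point is a local minimum.

local minimum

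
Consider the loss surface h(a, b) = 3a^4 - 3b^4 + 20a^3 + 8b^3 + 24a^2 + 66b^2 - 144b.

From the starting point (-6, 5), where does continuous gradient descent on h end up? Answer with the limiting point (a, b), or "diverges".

h is separable, so gradient descent decouples: a follows -∂h/∂a, b follows -∂h/∂b.
∂h/∂a = 12a(a + 1)(a + 4); at a=-6 this is -720, so a increases.
∂h/∂b = -12(b - 4)(b - 1)(b + 3); at b=5 this is -384, so b increases.
The b-coordinate has no critical point in that direction and runs off to infinity.

diverges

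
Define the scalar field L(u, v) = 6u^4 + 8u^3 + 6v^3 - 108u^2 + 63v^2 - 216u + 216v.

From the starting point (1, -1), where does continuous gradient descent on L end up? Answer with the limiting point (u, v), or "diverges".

L is separable, so gradient descent decouples: u follows -∂L/∂u, v follows -∂L/∂v.
∂L/∂u = 24(u - 3)(u + 1)(u + 3); at u=1 this is -384, so u increases.
∂L/∂v = 18(v + 3)(v + 4); at v=-1 this is 108, so v decreases.
u converges to its nearest critical value 3 (a local min of the u-part); v converges to -3. The iterate converges to (3, -3).

(3, -3)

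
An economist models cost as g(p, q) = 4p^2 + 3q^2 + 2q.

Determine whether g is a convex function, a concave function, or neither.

g is quadratic, so its Hessian is the constant matrix H = [[8, 0], [0, 6]].
det(H) = 48, tr(H) = 14.
det(H) > 0 and tr(H) > 0, so H is positive definite everywhere: convex.

convex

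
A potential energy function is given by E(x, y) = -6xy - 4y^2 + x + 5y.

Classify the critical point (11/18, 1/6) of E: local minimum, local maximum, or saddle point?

saddle point

The Hessian of E is constant: H = [[0, -6], [-6, -8]].
det(H) = 0·(-8) − (-6)² = -36.
Since det(H) < 0, H is indefinite and the critical point is a saddle point.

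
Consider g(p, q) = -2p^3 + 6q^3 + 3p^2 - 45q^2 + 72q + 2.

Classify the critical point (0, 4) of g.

The mixed partial ∂²g/∂p∂q is 0, so the Hessian at any point is diag(g_pp, g_qq) = diag(6(-2p + 1), 18(2q - 5)).
At (0, 4): H = diag(6, 54).
Both eigenvalues are positive, so H is positive definite: a local minimum.

local minimum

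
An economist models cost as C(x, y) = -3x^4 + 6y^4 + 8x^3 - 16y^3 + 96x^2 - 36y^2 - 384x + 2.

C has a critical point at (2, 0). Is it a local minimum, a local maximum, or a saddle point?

saddle point

The mixed partial ∂²C/∂x∂y is 0, so the Hessian at any point is diag(C_xx, C_yy) = diag(12(-3x^2 + 4x + 16), 24(3y^2 - 4y - 3)).
At (2, 0): H = diag(144, -72).
The eigenvalues have opposite signs, so H is indefinite: a saddle point.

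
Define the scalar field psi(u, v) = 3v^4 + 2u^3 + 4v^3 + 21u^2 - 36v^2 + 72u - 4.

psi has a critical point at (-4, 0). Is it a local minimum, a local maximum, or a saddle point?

The mixed partial ∂²psi/∂u∂v is 0, so the Hessian at any point is diag(psi_uu, psi_vv) = diag(6(2u + 7), 12(3v^2 + 2v - 6)).
At (-4, 0): H = diag(-6, -72).
Both eigenvalues are negative, so H is negative definite: a local maximum.

local maximum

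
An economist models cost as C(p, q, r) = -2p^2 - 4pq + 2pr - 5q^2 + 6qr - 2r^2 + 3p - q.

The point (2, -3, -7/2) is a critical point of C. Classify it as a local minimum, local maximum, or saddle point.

The Hessian is constant: H = [[-4, -4, 2], [-4, -10, 6], [2, 6, -4]].
Leading principal minors: Δ₁ = -4, Δ₂ = 24, Δ₃ = -8.
The minors alternate sign starting negative (−, +, −), so H is negative definite: a local maximum.

local maximum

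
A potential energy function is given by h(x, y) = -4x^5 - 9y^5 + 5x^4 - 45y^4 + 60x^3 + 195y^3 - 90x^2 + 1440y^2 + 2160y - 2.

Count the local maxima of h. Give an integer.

4

h separates as a function of x plus a function of y, so ∇h=0 decouples.
∂h/∂x = -20x(x - 3)(x - 1)(x + 3) = 0 at x ∈ {-3, 0, 1, 3}; ∂h/∂y = -45(y - 4)(y + 1)(y + 3)(y + 4) = 0 at y ∈ {-4, -3, -1, 4}.
The Hessian is diagonal: diag(h_xx, h_yy). Second derivatives: h_xx(-3)=1440, h_xx(0)=-180, h_xx(1)=160, h_xx(3)=-720; h_yy(-4)=1080, h_yy(-3)=-630, h_yy(-1)=1350, h_yy(4)=-12600.
Local maxima occur where both diagonal entries negative: (0, -3), (0, 4), (3, -3), (3, 4). Count: 4.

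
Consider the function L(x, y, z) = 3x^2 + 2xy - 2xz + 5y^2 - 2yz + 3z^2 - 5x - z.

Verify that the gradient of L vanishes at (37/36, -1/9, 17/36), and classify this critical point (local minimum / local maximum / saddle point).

∇L = (6x + 2y - 2z - 5, 2x + 10y - 2z, -2x - 2y + 6z - 1); substituting (37/36, -1/9, 17/36) gives ∇L = (0, 0, 0), so (37/36, -1/9, 17/36) is indeed a critical point.
The Hessian is constant: H = [[6, 2, -2], [2, 10, -2], [-2, -2, 6]].
Leading principal minors: Δ₁ = 6, Δ₂ = 56, Δ₃ = 288.
All leading minors are positive, so H is positive definite: a local minimum.

local minimum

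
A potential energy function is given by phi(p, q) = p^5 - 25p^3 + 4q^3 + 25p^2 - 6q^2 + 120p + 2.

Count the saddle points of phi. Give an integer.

phi separates as a function of p plus a function of q, so ∇phi=0 decouples.
∂phi/∂p = 5(p - 3)(p - 2)(p + 1)(p + 4) = 0 at p ∈ {-4, -1, 2, 3}; ∂phi/∂q = 12q(q - 1) = 0 at q ∈ {0, 1}.
The Hessian is diagonal: diag(phi_pp, phi_qq). Second derivatives: phi_pp(-4)=-630, phi_pp(-1)=180, phi_pp(2)=-90, phi_pp(3)=140; phi_qq(0)=-12, phi_qq(1)=12.
Saddle points occur where the two diagonal entries have opposite signs: (-4, 1), (-1, 0), (2, 1), (3, 0). Count: 4.

4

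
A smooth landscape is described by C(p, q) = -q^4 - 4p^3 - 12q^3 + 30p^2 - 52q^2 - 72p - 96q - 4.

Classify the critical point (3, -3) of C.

The mixed partial ∂²C/∂p∂q is 0, so the Hessian at any point is diag(C_pp, C_qq) = diag(12(-2p + 5), -4(3q^2 + 18q + 26)).
At (3, -3): H = diag(-12, 4).
The eigenvalues have opposite signs, so H is indefinite: a saddle point.

saddle point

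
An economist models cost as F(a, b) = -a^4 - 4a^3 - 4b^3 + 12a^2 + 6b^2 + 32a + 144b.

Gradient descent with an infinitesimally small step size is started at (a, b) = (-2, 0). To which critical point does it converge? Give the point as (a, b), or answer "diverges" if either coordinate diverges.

F is separable, so gradient descent decouples: a follows -∂F/∂a, b follows -∂F/∂b.
∂F/∂a = -4(a - 2)(a + 1)(a + 4); at a=-2 this is -32, so a increases.
∂F/∂b = -12(b - 4)(b + 3); at b=0 this is 144, so b decreases.
a converges to its nearest critical value -1 (a local min of the a-part); b converges to -3. The iterate converges to (-1, -3).

(-1, -3)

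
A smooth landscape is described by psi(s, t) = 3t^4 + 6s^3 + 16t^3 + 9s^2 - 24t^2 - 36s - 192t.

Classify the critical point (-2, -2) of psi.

local maximum

The mixed partial ∂²psi/∂s∂t is 0, so the Hessian at any point is diag(psi_ss, psi_tt) = diag(18(2s + 1), 12(3t^2 + 8t - 4)).
At (-2, -2): H = diag(-54, -96).
Both eigenvalues are negative, so H is negative definite: a local maximum.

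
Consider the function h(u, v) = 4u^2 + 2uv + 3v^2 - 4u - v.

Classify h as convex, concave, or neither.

convex

h is quadratic, so its Hessian is the constant matrix H = [[8, 2], [2, 6]].
det(H) = 44, tr(H) = 14.
det(H) > 0 and tr(H) > 0, so H is positive definite everywhere: convex.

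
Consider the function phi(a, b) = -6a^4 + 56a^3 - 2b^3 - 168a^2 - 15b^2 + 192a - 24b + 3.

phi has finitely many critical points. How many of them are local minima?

phi separates as a function of a plus a function of b, so ∇phi=0 decouples.
∂phi/∂a = -24(a - 4)(a - 2)(a - 1) = 0 at a ∈ {1, 2, 4}; ∂phi/∂b = -6(b + 1)(b + 4) = 0 at b ∈ {-4, -1}.
The Hessian is diagonal: diag(phi_aa, phi_bb). Second derivatives: phi_aa(1)=-72, phi_aa(2)=48, phi_aa(4)=-144; phi_bb(-4)=18, phi_bb(-1)=-18.
Local minima occur where both diagonal entries positive: (2, -4). Count: 1.

1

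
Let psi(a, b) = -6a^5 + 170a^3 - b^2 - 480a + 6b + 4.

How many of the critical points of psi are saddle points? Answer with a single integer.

2

psi separates as a function of a plus a function of b, so ∇psi=0 decouples.
∂psi/∂a = -30(a - 4)(a - 1)(a + 1)(a + 4) = 0 at a ∈ {-4, -1, 1, 4}; ∂psi/∂b = -2(b - 3) = 0 at b ∈ {3}.
The Hessian is diagonal: diag(psi_aa, psi_bb). Second derivatives: psi_aa(-4)=3600, psi_aa(-1)=-900, psi_aa(1)=900, psi_aa(4)=-3600; psi_bb(3)=-2.
Saddle points occur where the two diagonal entries have opposite signs: (-4, 3), (1, 3). Count: 2.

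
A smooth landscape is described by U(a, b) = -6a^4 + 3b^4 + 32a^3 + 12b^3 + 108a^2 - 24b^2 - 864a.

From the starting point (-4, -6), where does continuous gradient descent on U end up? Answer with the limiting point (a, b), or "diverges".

diverges

U is separable, so gradient descent decouples: a follows -∂U/∂a, b follows -∂U/∂b.
∂U/∂a = -24(a - 4)(a - 3)(a + 3); at a=-4 this is 1344, so a decreases.
∂U/∂b = 12b(b - 1)(b + 4); at b=-6 this is -1008, so b increases.
The a-coordinate has no critical point in that direction and runs off to infinity.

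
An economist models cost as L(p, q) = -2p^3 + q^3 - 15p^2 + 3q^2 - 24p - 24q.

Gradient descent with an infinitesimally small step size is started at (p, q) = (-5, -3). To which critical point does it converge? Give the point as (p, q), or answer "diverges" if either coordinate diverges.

(-4, 2)

L is separable, so gradient descent decouples: p follows -∂L/∂p, q follows -∂L/∂q.
∂L/∂p = -6(p + 1)(p + 4); at p=-5 this is -24, so p increases.
∂L/∂q = 3(q - 2)(q + 4); at q=-3 this is -15, so q increases.
p converges to its nearest critical value -4 (a local min of the p-part); q converges to 2. The iterate converges to (-4, 2).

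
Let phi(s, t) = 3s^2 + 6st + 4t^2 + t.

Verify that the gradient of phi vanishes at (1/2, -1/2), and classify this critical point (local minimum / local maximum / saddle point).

∇phi = (6s + 6t, 6s + 8t + 1); substituting (1/2, -1/2) gives ∇phi = (0, 0), so (1/2, -1/2) is indeed a critical point.
The Hessian of phi is constant: H = [[6, 6], [6, 8]].
det(H) = 6·8 − 6² = 12.
det(H) > 0 and tr(H) = 14 > 0, so H is positive definite and the point is a local minimum.

local minimum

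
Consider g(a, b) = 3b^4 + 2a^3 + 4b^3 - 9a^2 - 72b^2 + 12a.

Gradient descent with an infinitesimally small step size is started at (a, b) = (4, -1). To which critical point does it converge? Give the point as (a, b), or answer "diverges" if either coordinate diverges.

g is separable, so gradient descent decouples: a follows -∂g/∂a, b follows -∂g/∂b.
∂g/∂a = 6(a - 2)(a - 1); at a=4 this is 36, so a decreases.
∂g/∂b = 12b(b - 3)(b + 4); at b=-1 this is 144, so b decreases.
a converges to its nearest critical value 2 (a local min of the a-part); b converges to -4. The iterate converges to (2, -4).

(2, -4)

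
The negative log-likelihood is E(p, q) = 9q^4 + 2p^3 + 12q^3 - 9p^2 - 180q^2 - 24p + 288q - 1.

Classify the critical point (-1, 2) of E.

The mixed partial ∂²E/∂p∂q is 0, so the Hessian at any point is diag(E_pp, E_qq) = diag(6(2p - 3), 36(3q^2 + 2q - 10)).
At (-1, 2): H = diag(-30, 216).
The eigenvalues have opposite signs, so H is indefinite: a saddle point.

saddle point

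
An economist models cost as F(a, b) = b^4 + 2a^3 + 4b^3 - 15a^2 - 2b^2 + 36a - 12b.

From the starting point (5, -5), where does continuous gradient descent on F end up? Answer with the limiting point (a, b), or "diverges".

(3, -3)

F is separable, so gradient descent decouples: a follows -∂F/∂a, b follows -∂F/∂b.
∂F/∂a = 6(a - 3)(a - 2); at a=5 this is 36, so a decreases.
∂F/∂b = 4(b - 1)(b + 1)(b + 3); at b=-5 this is -192, so b increases.
a converges to its nearest critical value 3 (a local min of the a-part); b converges to -3. The iterate converges to (3, -3).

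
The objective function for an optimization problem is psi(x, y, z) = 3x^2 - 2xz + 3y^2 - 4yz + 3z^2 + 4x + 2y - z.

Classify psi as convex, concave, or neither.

psi is quadratic, so its Hessian is the constant matrix H = [[6, 0, -2], [0, 6, -4], [-2, -4, 6]].
Leading principal minors: 6, 36, 96.
All positive ⇒ H ≻ 0 ⇒ convex.

convex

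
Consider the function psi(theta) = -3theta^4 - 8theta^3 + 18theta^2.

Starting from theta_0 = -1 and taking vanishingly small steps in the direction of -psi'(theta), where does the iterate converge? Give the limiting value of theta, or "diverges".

psi'(theta) = -12theta(theta - 1)(theta + 3), so psi'(-1) = -48.
Gradient descent moves in the -psi' direction, i.e. theta is increasing.
The nearest critical point in that direction is theta = 0, where psi'' = 36 > 0 (a local minimum). The iterate converges there.

0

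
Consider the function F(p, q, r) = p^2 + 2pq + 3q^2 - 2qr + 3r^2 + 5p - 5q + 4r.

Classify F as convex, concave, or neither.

convex

F is quadratic, so its Hessian is the constant matrix H = [[2, 2, 0], [2, 6, -2], [0, -2, 6]].
Leading principal minors: 2, 8, 40.
All positive ⇒ H ≻ 0 ⇒ convex.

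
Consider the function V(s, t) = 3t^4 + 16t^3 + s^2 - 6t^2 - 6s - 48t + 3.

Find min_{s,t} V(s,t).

-166

V(s,t) separates as P(s) + Q(t) + 3, so its minimum is min P + min Q + 3.
P'(s) = 2s - 6 vanishes at s ∈ {3}; Q'(t) = 12(t - 1)(t + 1)(t + 4) vanishes at t ∈ {-4, -1, 1}.
Local minima of P (where P''>0): P(3)=-9. Local minima of Q: Q(-4)=-160, Q(1)=-35.
So the global minimum of V is P(3) + Q(-4) + 3 = -9 − 160 + 3 = -166, attained at (3, -4).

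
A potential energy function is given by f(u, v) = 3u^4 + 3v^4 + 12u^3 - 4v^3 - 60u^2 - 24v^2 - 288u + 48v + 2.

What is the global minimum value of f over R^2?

-947

f(u,v) separates as P(u) + Q(v) + 2, so its minimum is min P + min Q + 2.
P'(u) = 12(u - 3)(u + 2)(u + 4) vanishes at u ∈ {-4, -2, 3}; Q'(v) = 12(v - 2)(v - 1)(v + 2) vanishes at v ∈ {-2, 1, 2}.
Local minima of P (where P''>0): P(-4)=192, P(3)=-837. Local minima of Q: Q(-2)=-112, Q(2)=16.
So the global minimum of f is P(3) + Q(-2) + 2 = -837 − 112 + 2 = -947, attained at (3, -2).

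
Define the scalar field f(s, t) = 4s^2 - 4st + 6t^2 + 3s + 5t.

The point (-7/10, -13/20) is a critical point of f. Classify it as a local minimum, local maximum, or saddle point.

local minimum

The Hessian of f is constant: H = [[8, -4], [-4, 12]].
det(H) = 8·12 − (-4)² = 80.
det(H) > 0 and tr(H) = 20 > 0, so H is positive definite and the point is a local minimum.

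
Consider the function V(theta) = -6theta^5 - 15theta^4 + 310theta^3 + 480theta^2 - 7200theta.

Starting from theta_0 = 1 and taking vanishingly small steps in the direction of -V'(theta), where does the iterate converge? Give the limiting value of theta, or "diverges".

3

V'(theta) = -30(theta - 4)(theta - 3)(theta + 4)(theta + 5), so V'(1) = -5400.
Gradient descent moves in the -V' direction, i.e. theta is increasing.
The nearest critical point in that direction is theta = 3, where V'' = 1680 > 0 (a local minimum). The iterate converges there.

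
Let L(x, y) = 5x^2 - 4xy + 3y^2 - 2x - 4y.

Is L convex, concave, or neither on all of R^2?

convex

L is quadratic, so its Hessian is the constant matrix H = [[10, -4], [-4, 6]].
det(H) = 44, tr(H) = 16.
det(H) > 0 and tr(H) > 0, so H is positive definite everywhere: convex.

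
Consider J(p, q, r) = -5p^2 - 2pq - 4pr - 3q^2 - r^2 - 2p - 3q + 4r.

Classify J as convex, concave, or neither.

J is quadratic, so its Hessian is the constant matrix H = [[-10, -2, -4], [-2, -6, 0], [-4, 0, -2]].
Leading principal minors: -10, 56, -16.
Signs alternate −, +, − ⇒ H ≺ 0 ⇒ concave.

concave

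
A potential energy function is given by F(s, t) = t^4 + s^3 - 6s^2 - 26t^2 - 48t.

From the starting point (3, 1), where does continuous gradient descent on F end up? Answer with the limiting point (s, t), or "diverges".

(4, 4)

F is separable, so gradient descent decouples: s follows -∂F/∂s, t follows -∂F/∂t.
∂F/∂s = 3s(s - 4); at s=3 this is -9, so s increases.
∂F/∂t = 4(t - 4)(t + 1)(t + 3); at t=1 this is -96, so t increases.
s converges to its nearest critical value 4 (a local min of the s-part); t converges to 4. The iterate converges to (4, 4).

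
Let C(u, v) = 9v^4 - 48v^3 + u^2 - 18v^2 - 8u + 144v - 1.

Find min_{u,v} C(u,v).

-497

C(u,v) separates as P(u) + Q(v) − 1, so its minimum is min P + min Q − 1.
P'(u) = 2u - 8 vanishes at u ∈ {4}; Q'(v) = 36(v - 4)(v - 1)(v + 1) vanishes at v ∈ {-1, 1, 4}.
Local minima of P (where P''>0): P(4)=-16. Local minima of Q: Q(-1)=-105, Q(4)=-480.
So the global minimum of C is P(4) + Q(4) − 1 = -16 − 480 − 1 = -497, attained at (4, 4).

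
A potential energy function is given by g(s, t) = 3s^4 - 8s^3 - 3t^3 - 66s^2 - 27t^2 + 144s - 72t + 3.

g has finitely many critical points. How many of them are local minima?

2

g separates as a function of s plus a function of t, so ∇g=0 decouples.
∂g/∂s = 12(s - 4)(s - 1)(s + 3) = 0 at s ∈ {-3, 1, 4}; ∂g/∂t = -9(t + 2)(t + 4) = 0 at t ∈ {-4, -2}.
The Hessian is diagonal: diag(g_ss, g_tt). Second derivatives: g_ss(-3)=336, g_ss(1)=-144, g_ss(4)=252; g_tt(-4)=18, g_tt(-2)=-18.
Local minima occur where both diagonal entries positive: (-3, -4), (4, -4). Count: 2.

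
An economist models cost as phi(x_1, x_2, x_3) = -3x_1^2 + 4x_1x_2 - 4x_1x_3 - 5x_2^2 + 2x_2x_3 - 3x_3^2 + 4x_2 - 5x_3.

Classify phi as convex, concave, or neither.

concave

phi is quadratic, so its Hessian is the constant matrix H = [[-6, 4, -4], [4, -10, 2], [-4, 2, -6]].
Leading principal minors: -6, 44, -144.
Signs alternate −, +, − ⇒ H ≺ 0 ⇒ concave.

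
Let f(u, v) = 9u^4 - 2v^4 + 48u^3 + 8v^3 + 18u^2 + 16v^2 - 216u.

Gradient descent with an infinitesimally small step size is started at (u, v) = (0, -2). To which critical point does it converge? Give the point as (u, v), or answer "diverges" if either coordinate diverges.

diverges

f is separable, so gradient descent decouples: u follows -∂f/∂u, v follows -∂f/∂v.
∂f/∂u = 36(u - 1)(u + 2)(u + 3); at u=0 this is -216, so u increases.
∂f/∂v = -8v(v - 4)(v + 1); at v=-2 this is 96, so v decreases.
The v-coordinate has no critical point in that direction and runs off to infinity.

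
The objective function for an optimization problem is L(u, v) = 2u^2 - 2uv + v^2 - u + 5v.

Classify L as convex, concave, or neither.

convex

L is quadratic, so its Hessian is the constant matrix H = [[4, -2], [-2, 2]].
det(H) = 4, tr(H) = 6.
det(H) > 0 and tr(H) > 0, so H is positive definite everywhere: convex.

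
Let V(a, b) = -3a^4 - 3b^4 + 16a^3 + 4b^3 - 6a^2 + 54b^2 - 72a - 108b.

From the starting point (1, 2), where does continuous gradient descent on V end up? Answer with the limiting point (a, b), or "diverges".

(2, 1)

V is separable, so gradient descent decouples: a follows -∂V/∂a, b follows -∂V/∂b.
∂V/∂a = -12(a - 3)(a - 2)(a + 1); at a=1 this is -48, so a increases.
∂V/∂b = -12(b - 3)(b - 1)(b + 3); at b=2 this is 60, so b decreases.
a converges to its nearest critical value 2 (a local min of the a-part); b converges to 1. The iterate converges to (2, 1).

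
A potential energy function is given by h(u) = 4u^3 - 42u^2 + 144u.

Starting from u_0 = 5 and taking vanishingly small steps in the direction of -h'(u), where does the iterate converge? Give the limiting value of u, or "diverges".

h'(u) = 12(u - 4)(u - 3), so h'(5) = 24.
Gradient descent moves in the -h' direction, i.e. u is decreasing.
The nearest critical point in that direction is u = 4, where h'' = 12 > 0 (a local minimum). The iterate converges there.

4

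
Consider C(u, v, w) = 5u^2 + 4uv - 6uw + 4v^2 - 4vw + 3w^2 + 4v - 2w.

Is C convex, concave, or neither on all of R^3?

convex

C is quadratic, so its Hessian is the constant matrix H = [[10, 4, -6], [4, 8, -4], [-6, -4, 6]].
Leading principal minors: 10, 64, 128.
All positive ⇒ H ≻ 0 ⇒ convex.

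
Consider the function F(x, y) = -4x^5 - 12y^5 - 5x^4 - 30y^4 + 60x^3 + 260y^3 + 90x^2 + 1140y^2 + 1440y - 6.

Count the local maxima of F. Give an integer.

F separates as a function of x plus a function of y, so ∇F=0 decouples.
∂F/∂x = -20x(x - 3)(x + 1)(x + 3) = 0 at x ∈ {-3, -1, 0, 3}; ∂F/∂y = -60(y - 4)(y + 1)(y + 2)(y + 3) = 0 at y ∈ {-3, -2, -1, 4}.
The Hessian is diagonal: diag(F_xx, F_yy). Second derivatives: F_xx(-3)=720, F_xx(-1)=-160, F_xx(0)=180, F_xx(3)=-1440; F_yy(-3)=840, F_yy(-2)=-360, F_yy(-1)=600, F_yy(4)=-12600.
Local maxima occur where both diagonal entries negative: (-1, -2), (-1, 4), (3, -2), (3, 4). Count: 4.

4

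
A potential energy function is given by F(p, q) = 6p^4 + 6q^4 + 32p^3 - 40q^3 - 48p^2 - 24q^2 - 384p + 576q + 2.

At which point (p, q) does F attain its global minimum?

F(p,q) separates as A(p) + B(q) + 2, so its minimum is min A + min B + 2.
A'(p) = 24(p - 2)(p + 2)(p + 4) vanishes at p ∈ {-4, -2, 2}; B'(q) = 24(q - 4)(q - 3)(q + 2) vanishes at q ∈ {-2, 3, 4}.
Local minima of A (where A''>0): A(-4)=256, A(2)=-608. Local minima of B: B(-2)=-832, B(4)=896.
So the global minimum of F is A(2) + B(-2) + 2 = -608 − 832 + 2 = -1438, attained at (2, -2).

(2, -2)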